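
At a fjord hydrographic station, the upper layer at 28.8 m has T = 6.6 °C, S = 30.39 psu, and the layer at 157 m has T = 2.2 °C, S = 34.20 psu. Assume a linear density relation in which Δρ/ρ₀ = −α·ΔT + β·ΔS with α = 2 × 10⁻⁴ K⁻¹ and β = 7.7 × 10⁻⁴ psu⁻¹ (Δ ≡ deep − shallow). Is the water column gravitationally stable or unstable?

stable

ΔT = 2.2 − 6.6 = -4.4 K and ΔS = 34.20 − 30.39 = +3.81 psu (deep − shallow).
−αΔT = 8.80 × 10⁻⁴; βΔS = 2.9337 × 10⁻³; sum Δρ/ρ₀ = 3.8137 × 10⁻³.
Δρ/ρ₀ > 0, so Δρ > 0: deeper water is denser → statically stable.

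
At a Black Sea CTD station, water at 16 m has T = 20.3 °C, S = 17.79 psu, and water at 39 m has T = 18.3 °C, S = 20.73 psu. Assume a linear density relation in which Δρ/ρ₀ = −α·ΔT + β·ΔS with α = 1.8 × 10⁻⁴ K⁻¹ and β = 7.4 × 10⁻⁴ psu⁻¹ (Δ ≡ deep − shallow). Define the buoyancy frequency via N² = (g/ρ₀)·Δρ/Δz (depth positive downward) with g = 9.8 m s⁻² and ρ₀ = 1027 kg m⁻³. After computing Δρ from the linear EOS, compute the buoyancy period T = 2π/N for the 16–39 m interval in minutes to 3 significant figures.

3.19 min

ΔT = -2.0 K, ΔS = +2.94 psu (deep − shallow).
Δρ/ρ₀ = −αΔT + βΔS = 3.60 × 10⁻⁴ + 2.1756 × 10⁻³ = 2.5356 × 10⁻³, so Δρ ≈ 2.604 kg m⁻³.
N² = (g/ρ₀)·Δρ/Δz = g·(Δρ/ρ₀)/Δz = 9.8 × 2.5356 × 10⁻³ / 23 = 1.0804 × 10⁻³ s⁻².
N = √(1.0804 × 10⁻³) = 0.032869 rad s⁻¹ → T = 2π/N = 191.16 s = 3.1860 min ≈ 3.19 min.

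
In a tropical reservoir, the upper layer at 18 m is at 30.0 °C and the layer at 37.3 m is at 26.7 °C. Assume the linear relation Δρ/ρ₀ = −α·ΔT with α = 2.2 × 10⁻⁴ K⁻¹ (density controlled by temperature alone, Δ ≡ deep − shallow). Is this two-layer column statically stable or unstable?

stable

ΔT = 26.7 − 30.0 = -3.3 K, so Δρ/ρ₀ = −αΔT = 7.26 × 10⁻⁴.
Δρ/ρ₀ > 0, so Δρ > 0: deeper water is denser → statically stable.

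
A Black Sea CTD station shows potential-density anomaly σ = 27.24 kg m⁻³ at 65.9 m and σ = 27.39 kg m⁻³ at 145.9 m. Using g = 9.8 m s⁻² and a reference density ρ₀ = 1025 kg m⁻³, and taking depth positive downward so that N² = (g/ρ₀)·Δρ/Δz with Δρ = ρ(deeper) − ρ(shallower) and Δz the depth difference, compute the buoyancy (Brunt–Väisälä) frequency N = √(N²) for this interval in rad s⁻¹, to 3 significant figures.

Δρ = 1027.39 − 1027.24 = 0.15 kg m⁻³ over Δz = 145.9 − 65.9 = 80 m.
N² = (9.8/1025) × (0.15/80) = 1.7927 × 10⁻⁵ s⁻².
N = √(1.7927 × 10⁻⁵) = 4.2340 × 10⁻³ rad s⁻¹ ≈ 4.23 × 10⁻³ rad s⁻¹.

4.23 × 10⁻³ rad s⁻¹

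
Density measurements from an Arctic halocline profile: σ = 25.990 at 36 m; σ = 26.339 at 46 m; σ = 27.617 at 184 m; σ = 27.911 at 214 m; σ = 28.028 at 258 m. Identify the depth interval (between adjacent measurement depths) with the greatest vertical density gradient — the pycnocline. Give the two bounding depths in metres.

36–46 m

Compute the density gradient over each adjacent pair:
  36–46 m: Δρ/Δz = 0.349/10 = 0.035 kg m⁻⁴
  46–184 m: Δρ/Δz = 1.278/138 = 9.3 × 10⁻³ kg m⁻⁴
  184–214 m: Δρ/Δz = 0.294/30 = 9.8 × 10⁻³ kg m⁻⁴
  214–258 m: Δρ/Δz = 0.117/44 = 2.7 × 10⁻³ kg m⁻⁴
The largest gradient is in the 36–46 m interval — the pycnocline.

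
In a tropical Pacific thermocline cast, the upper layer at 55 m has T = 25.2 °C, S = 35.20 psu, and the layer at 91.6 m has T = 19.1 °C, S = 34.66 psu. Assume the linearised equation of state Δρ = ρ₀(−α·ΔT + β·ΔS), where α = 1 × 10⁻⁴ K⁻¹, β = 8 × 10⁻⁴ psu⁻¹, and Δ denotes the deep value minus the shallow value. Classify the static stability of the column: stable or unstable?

stable

ΔT = 19.1 − 25.2 = -6.1 K and ΔS = 34.66 − 35.20 = -0.54 psu (deep − shallow).
−αΔT = 6.10 × 10⁻⁴; βΔS = -4.32 × 10⁻⁴; sum Δρ/ρ₀ = 1.78 × 10⁻⁴.
Δρ/ρ₀ > 0, so Δρ > 0: deeper water is denser → statically stable.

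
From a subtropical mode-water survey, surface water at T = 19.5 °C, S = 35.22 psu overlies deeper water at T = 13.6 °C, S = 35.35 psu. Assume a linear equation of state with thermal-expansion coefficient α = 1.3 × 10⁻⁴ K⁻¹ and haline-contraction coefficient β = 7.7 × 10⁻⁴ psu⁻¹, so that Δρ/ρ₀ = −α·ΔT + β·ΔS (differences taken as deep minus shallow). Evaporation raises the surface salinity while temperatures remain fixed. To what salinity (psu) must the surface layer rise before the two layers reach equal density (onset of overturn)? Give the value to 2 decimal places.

Neutral buoyancy requires −α(T_deep − T_surf) + β(S_deep − S_surf′) = 0.
S_surf′ = S_deep − (α/β)·ΔT = 35.35 − (1.3 × 10⁻⁴/7.7 × 10⁻⁴)·(-5.9) = 36.3461 psu.
Increase required: 36.3461 − 35.22 = 1.1261 psu.

36.35 psu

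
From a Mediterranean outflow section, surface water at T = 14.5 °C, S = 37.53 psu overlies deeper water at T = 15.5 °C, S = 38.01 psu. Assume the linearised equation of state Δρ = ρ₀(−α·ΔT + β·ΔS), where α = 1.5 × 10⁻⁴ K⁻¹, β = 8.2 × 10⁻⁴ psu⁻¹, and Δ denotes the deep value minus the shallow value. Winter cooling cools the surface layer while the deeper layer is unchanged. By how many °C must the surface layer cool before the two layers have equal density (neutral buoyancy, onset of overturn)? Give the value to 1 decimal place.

1.6 °C

Neutral buoyancy requires Δρ = 0, i.e. −α(T_deep − T_surf′) + β(S_deep − S_surf) = 0.
T_surf′ = T_deep − (β/α)·ΔS = 15.5 − (8.2 × 10⁻⁴/1.5 × 10⁻⁴)·(+0.48) = 12.876 °C.
Cooling required: 14.5 − (12.876) = 1.624 °C.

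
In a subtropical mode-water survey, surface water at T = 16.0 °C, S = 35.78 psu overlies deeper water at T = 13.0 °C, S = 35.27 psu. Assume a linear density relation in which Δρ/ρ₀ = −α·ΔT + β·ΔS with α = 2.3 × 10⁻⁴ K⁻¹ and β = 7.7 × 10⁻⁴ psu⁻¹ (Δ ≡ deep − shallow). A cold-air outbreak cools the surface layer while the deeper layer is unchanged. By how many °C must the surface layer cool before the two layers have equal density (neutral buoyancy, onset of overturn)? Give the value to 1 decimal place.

1.3 °C

Neutral buoyancy requires Δρ = 0, i.e. −α(T_deep − T_surf′) + β(S_deep − S_surf) = 0.
T_surf′ = T_deep − (β/α)·ΔS = 13.0 − (7.7 × 10⁻⁴/2.3 × 10⁻⁴)·(-0.51) = 14.707 °C.
Cooling required: 16.0 − (14.707) = 1.293 °C.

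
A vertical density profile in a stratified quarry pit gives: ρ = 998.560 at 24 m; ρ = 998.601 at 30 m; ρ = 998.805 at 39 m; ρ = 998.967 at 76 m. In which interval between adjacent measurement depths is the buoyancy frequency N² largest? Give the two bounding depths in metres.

30–39 m

Compute the density gradient over each adjacent pair:
  24–30 m: Δρ/Δz = 0.041/6 = 6.8 × 10⁻³ kg m⁻⁴
  30–39 m: Δρ/Δz = 0.204/9 = 0.023 kg m⁻⁴
  39–76 m: Δρ/Δz = 0.162/37 = 4.4 × 10⁻³ kg m⁻⁴
The largest gradient is in the 30–39 m interval — the pycnocline.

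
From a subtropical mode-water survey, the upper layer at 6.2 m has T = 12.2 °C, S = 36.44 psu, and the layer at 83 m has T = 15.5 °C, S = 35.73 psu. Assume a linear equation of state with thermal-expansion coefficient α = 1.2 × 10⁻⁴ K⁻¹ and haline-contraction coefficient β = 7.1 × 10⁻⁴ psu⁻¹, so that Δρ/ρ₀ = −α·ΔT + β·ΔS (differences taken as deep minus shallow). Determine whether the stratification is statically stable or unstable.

unstable

ΔT = 15.5 − 12.2 = +3.3 K and ΔS = 35.73 − 36.44 = -0.71 psu (deep − shallow).
−αΔT = -3.96 × 10⁻⁴; βΔS = -5.041 × 10⁻⁴; sum Δρ/ρ₀ = -9.001 × 10⁻⁴.
Δρ/ρ₀ < 0, so Δρ < 0: deeper water is lighter → statically unstable; the column would overturn.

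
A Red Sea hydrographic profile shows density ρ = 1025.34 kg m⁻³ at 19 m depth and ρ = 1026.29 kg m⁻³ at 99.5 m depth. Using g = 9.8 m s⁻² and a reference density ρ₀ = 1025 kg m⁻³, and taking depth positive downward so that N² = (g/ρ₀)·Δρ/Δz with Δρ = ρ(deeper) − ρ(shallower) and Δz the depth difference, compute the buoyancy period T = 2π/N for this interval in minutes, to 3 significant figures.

Δρ = 1026.29 − 1025.34 = 0.95 kg m⁻³ over Δz = 99.5 − 19 = 80.5 m.
N² = (9.8/1025) × (0.95/80.5) = 1.1283 × 10⁻⁴ s⁻².
N = √(1.1283 × 10⁻⁴) = 0.010622 rad s⁻¹, so T = 2π/N = 591.53 s = 9.8588 min ≈ 9.86 min.

9.86 min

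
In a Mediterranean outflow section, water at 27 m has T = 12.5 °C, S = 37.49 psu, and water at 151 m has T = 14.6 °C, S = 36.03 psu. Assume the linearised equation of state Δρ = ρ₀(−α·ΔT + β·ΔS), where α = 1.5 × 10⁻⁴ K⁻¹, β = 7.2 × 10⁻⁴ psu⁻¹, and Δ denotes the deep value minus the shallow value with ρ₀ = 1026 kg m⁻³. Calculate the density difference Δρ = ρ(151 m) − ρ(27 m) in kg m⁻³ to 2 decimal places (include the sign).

-1.40 kg m⁻³

ΔT = +2.1 K, ΔS = -1.46 psu (deep − shallow).
Δρ/ρ₀ = −(1.5 × 10⁻⁴)(+2.1) + (7.2 × 10⁻⁴)(-1.46) = -1.3662 × 10⁻³.
Δρ = 1026 × (-1.3662 × 10⁻³) = -1.40 kg m⁻³.
Negative Δρ: lighter below, statically unstable.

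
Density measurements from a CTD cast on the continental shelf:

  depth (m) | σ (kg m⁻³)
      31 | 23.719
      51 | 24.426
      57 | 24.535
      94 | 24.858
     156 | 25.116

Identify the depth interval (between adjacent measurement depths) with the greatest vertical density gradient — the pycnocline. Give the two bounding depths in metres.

Compute the density gradient over each adjacent pair:
  31–51 m: Δρ/Δz = 0.707/20 = 0.035 kg m⁻⁴
  51–57 m: Δρ/Δz = 0.109/6 = 0.018 kg m⁻⁴
  57–94 m: Δρ/Δz = 0.323/37 = 8.7 × 10⁻³ kg m⁻⁴
  94–156 m: Δρ/Δz = 0.258/62 = 4.2 × 10⁻³ kg m⁻⁴
The largest gradient is in the 31–51 m interval — the pycnocline.

31–51 m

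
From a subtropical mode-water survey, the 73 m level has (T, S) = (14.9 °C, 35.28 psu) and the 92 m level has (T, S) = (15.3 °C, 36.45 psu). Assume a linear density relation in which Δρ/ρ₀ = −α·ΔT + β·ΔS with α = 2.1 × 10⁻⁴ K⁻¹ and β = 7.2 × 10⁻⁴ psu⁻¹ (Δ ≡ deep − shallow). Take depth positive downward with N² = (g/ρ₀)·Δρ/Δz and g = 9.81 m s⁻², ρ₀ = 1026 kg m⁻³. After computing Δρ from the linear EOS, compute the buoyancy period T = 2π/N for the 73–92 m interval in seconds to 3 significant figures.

318 s

ΔT = +0.4 K, ΔS = +1.17 psu (deep − shallow).
Δρ/ρ₀ = −αΔT + βΔS = -8.40 × 10⁻⁵ + 8.424 × 10⁻⁴ = 7.584 × 10⁻⁴, so Δρ ≈ 0.7781 kg m⁻³.
N² = (g/ρ₀)·Δρ/Δz = g·(Δρ/ρ₀)/Δz = 9.81 × 7.584 × 10⁻⁴ / 19 = 3.9157 × 10⁻⁴ s⁻².
N = √(3.9157 × 10⁻⁴) = 0.019788 rad s⁻¹ → T = 2π/N = 317.53 s ≈ 318 s.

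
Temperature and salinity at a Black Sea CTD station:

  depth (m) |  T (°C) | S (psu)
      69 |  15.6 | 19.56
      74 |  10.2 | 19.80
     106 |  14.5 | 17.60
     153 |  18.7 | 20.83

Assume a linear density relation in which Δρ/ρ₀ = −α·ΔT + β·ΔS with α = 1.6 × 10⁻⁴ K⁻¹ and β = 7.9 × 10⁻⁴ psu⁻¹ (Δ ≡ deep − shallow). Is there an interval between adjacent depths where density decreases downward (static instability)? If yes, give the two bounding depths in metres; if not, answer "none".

74–106 m

Evaluate Δρ/ρ₀ = −αΔT + βΔS across each adjacent pair:
  69–74 m: −αΔT+βΔS = −(1.6 × 10⁻⁴)(-5.4)+(7.9 × 10⁻⁴)(+0.24) = 1.1 × 10⁻³ → stable
  74–106 m: −αΔT+βΔS = −(1.6 × 10⁻⁴)(+4.3)+(7.9 × 10⁻⁴)(-2.20) = -2.4 × 10⁻³ → UNSTABLE
  106–153 m: −αΔT+βΔS = −(1.6 × 10⁻⁴)(+4.2)+(7.9 × 10⁻⁴)(+3.23) = 1.9 × 10⁻³ → stable
The 74–106 m interval has Δρ < 0: lighter water underlies denser water.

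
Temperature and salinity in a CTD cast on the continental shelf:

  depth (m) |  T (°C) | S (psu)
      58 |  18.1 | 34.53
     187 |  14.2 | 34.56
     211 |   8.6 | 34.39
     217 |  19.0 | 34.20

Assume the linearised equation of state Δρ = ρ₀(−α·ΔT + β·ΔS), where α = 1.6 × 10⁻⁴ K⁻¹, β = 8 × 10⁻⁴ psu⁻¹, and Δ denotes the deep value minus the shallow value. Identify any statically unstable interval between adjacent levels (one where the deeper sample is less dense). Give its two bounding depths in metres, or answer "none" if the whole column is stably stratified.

Evaluate Δρ/ρ₀ = −αΔT + βΔS across each adjacent pair:
  58–187 m: −αΔT+βΔS = −(1.6 × 10⁻⁴)(-3.9)+(8 × 10⁻⁴)(+0.03) = 6.5 × 10⁻⁴ → stable
  187–211 m: −αΔT+βΔS = −(1.6 × 10⁻⁴)(-5.6)+(8 × 10⁻⁴)(-0.17) = 7.6 × 10⁻⁴ → stable
  211–217 m: −αΔT+βΔS = −(1.6 × 10⁻⁴)(+10.4)+(8 × 10⁻⁴)(-0.19) = -1.8 × 10⁻³ → UNSTABLE
The 211–217 m interval has Δρ < 0: lighter water underlies denser water.

211–217 m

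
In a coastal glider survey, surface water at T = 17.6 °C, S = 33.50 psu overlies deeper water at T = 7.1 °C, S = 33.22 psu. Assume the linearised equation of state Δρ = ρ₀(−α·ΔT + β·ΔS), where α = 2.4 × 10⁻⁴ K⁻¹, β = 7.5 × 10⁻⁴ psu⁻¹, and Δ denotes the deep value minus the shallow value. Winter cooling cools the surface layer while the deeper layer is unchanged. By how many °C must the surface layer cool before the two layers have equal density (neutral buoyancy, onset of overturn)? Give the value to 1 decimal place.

9.6 °C

Neutral buoyancy requires Δρ = 0, i.e. −α(T_deep − T_surf′) + β(S_deep − S_surf) = 0.
T_surf′ = T_deep − (β/α)·ΔS = 7.1 − (7.5 × 10⁻⁴/2.4 × 10⁻⁴)·(-0.28) = 7.975 °C.
Cooling required: 17.6 − (7.975) = 9.625 °C.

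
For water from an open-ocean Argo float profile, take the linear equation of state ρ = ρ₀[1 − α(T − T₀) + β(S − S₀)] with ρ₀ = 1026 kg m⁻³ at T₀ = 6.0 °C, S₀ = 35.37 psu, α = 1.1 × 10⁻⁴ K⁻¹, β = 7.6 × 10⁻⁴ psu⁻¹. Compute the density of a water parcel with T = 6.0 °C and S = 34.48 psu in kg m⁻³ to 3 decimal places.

T − T₀ = +0.0 K, S − S₀ = -0.89 psu.
Bracket = 1 − α·(+0.0) + β·(-0.89) = 1 + (-6.764 × 10⁻⁴) = 0.9993236.
ρ = 1026 × 0.9993236 = 1025.306 kg m⁻³.

1025.306 kg m⁻³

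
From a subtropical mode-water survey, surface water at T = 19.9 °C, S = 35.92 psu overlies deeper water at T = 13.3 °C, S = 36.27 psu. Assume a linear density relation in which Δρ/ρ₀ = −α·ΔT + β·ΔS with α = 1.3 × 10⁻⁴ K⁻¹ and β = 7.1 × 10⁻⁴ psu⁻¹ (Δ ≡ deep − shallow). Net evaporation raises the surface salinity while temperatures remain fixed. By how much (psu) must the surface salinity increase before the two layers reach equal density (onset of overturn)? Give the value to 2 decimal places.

Neutral buoyancy requires −α(T_deep − T_surf) + β(S_deep − S_surf′) = 0.
S_surf′ = S_deep − (α/β)·ΔT = 36.27 − (1.3 × 10⁻⁴/7.1 × 10⁻⁴)·(-6.6) = 37.4785 psu.
Increase required: 37.4785 − 35.92 = 1.5585 psu.

1.56 psu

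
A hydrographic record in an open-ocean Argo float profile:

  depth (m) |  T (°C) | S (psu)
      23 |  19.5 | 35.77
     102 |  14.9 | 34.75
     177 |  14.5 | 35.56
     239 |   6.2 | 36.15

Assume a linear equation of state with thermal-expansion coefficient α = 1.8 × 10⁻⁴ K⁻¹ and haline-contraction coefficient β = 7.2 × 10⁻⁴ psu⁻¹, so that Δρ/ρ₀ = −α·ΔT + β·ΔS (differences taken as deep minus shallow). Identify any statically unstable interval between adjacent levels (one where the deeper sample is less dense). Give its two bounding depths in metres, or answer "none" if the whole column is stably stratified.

none

Evaluate Δρ/ρ₀ = −αΔT + βΔS across each adjacent pair:
  23–102 m: −αΔT+βΔS = −(1.8 × 10⁻⁴)(-4.6)+(7.2 × 10⁻⁴)(-1.02) = 9.4 × 10⁻⁵ → stable
  102–177 m: −αΔT+βΔS = −(1.8 × 10⁻⁴)(-0.4)+(7.2 × 10⁻⁴)(+0.81) = 6.6 × 10⁻⁴ → stable
  177–239 m: −αΔT+βΔS = −(1.8 × 10⁻⁴)(-8.3)+(7.2 × 10⁻⁴)(+0.59) = 1.9 × 10⁻³ → stable
Every interval has Δρ > 0: the column is stably stratified throughout.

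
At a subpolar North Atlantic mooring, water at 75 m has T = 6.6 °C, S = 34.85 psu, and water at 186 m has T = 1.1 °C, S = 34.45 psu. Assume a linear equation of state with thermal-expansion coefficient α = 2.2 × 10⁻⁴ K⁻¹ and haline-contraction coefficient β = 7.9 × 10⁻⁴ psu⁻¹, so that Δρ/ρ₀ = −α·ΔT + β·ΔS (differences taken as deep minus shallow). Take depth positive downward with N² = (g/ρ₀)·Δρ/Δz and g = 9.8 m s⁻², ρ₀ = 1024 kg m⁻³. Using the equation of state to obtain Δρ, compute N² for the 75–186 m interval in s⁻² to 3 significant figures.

7.89 × 10⁻⁵ s⁻²

ΔT = -5.5 K, ΔS = -0.40 psu (deep − shallow).
Δρ/ρ₀ = −αΔT + βΔS = 1.21 × 10⁻³ − 3.16 × 10⁻⁴ = 8.94 × 10⁻⁴, so Δρ ≈ 0.9155 kg m⁻³.
N² = (g/ρ₀)·Δρ/Δz = g·(Δρ/ρ₀)/Δz = 9.8 × 8.94 × 10⁻⁴ / 111 = 7.8930 × 10⁻⁵ s⁻² ≈ 7.89 × 10⁻⁵ s⁻².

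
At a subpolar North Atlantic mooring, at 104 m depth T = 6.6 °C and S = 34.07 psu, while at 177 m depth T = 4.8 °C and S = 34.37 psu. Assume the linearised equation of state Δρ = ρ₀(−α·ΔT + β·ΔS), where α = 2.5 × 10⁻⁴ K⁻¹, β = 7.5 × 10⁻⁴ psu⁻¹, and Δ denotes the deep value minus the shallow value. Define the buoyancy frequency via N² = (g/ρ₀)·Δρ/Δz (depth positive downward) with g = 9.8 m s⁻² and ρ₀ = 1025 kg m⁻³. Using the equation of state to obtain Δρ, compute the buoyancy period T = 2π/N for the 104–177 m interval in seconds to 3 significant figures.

ΔT = -1.8 K, ΔS = +0.30 psu (deep − shallow).
Δρ/ρ₀ = −αΔT + βΔS = 4.50 × 10⁻⁴ + 2.25 × 10⁻⁴ = 6.75 × 10⁻⁴, so Δρ ≈ 0.6919 kg m⁻³.
N² = (g/ρ₀)·Δρ/Δz = g·(Δρ/ρ₀)/Δz = 9.8 × 6.75 × 10⁻⁴ / 73 = 9.0616 × 10⁻⁵ s⁻².
N = √(9.0616 × 10⁻⁵) = 9.5192 × 10⁻³ rad s⁻¹ → T = 2π/N = 660.05 s ≈ 660 s.

660 s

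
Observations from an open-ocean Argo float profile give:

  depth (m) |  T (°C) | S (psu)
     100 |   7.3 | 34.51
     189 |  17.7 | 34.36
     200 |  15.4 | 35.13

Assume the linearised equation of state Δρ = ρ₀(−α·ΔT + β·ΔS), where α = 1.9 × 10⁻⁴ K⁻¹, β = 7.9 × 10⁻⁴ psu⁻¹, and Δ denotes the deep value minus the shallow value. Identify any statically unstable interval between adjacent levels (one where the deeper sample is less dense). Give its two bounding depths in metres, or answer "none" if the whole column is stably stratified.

100–189 m

Evaluate Δρ/ρ₀ = −αΔT + βΔS across each adjacent pair:
  100–189 m: −αΔT+βΔS = −(1.9 × 10⁻⁴)(+10.4)+(7.9 × 10⁻⁴)(-0.15) = -2.1 × 10⁻³ → UNSTABLE
  189–200 m: −αΔT+βΔS = −(1.9 × 10⁻⁴)(-2.3)+(7.9 × 10⁻⁴)(+0.77) = 1.0 × 10⁻³ → stable
The 100–189 m interval has Δρ < 0: lighter water underlies denser water.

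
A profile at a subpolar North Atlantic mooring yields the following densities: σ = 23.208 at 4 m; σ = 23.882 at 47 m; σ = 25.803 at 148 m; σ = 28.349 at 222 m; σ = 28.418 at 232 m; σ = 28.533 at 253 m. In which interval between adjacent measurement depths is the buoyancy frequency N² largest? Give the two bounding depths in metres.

Compute the density gradient over each adjacent pair:
  4–47 m: Δρ/Δz = 0.674/43 = 0.016 kg m⁻⁴
  47–148 m: Δρ/Δz = 1.921/101 = 0.019 kg m⁻⁴
  148–222 m: Δρ/Δz = 2.546/74 = 0.034 kg m⁻⁴
  222–232 m: Δρ/Δz = 0.069/10 = 6.9 × 10⁻³ kg m⁻⁴
  232–253 m: Δρ/Δz = 0.115/21 = 5.5 × 10⁻³ kg m⁻⁴
The largest gradient is in the 148–222 m interval — the pycnocline.

148–222 m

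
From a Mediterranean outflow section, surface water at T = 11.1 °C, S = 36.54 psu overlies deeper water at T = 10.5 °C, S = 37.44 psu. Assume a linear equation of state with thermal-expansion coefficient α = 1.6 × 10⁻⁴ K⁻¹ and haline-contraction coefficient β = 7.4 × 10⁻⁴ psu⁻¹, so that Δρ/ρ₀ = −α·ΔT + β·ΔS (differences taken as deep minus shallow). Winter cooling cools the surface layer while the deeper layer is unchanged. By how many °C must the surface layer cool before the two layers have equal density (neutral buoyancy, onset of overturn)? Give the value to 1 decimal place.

4.8 °C

Neutral buoyancy requires Δρ = 0, i.e. −α(T_deep − T_surf′) + β(S_deep − S_surf) = 0.
T_surf′ = T_deep − (β/α)·ΔS = 10.5 − (7.4 × 10⁻⁴/1.6 × 10⁻⁴)·(+0.90) = 6.338 °C.
Cooling required: 11.1 − (6.338) = 4.762 °C.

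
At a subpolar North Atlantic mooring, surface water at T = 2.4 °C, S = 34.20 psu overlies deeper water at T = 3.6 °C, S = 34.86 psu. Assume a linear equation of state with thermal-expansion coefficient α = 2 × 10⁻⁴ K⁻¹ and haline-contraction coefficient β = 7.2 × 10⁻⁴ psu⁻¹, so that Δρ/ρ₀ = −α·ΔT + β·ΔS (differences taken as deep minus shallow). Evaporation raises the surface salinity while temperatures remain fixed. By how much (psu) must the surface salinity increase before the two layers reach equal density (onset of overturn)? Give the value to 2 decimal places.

0.33 psu

Neutral buoyancy requires −α(T_deep − T_surf) + β(S_deep − S_surf′) = 0.
S_surf′ = S_deep − (α/β)·ΔT = 34.86 − (2 × 10⁻⁴/7.2 × 10⁻⁴)·(+1.2) = 34.5267 psu.
Increase required: 34.5267 − 34.20 = 0.3267 psu.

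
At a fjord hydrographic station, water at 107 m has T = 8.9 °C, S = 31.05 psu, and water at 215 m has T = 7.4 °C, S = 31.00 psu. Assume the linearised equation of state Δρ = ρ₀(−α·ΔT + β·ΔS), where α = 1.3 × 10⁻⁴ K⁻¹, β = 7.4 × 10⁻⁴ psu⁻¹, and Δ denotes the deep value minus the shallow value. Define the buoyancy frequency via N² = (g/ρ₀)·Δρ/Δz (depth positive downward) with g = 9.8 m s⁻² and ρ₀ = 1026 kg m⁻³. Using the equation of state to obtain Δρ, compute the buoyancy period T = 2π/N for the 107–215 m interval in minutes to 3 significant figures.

ΔT = -1.5 K, ΔS = -0.05 psu (deep − shallow).
Δρ/ρ₀ = −αΔT + βΔS = 1.95 × 10⁻⁴ − 3.70 × 10⁻⁵ = 1.58 × 10⁻⁴, so Δρ ≈ 0.1621 kg m⁻³.
N² = (g/ρ₀)·Δρ/Δz = g·(Δρ/ρ₀)/Δz = 9.8 × 1.58 × 10⁻⁴ / 108 = 1.4337 × 10⁻⁵ s⁻².
N = √(1.4337 × 10⁻⁵) = 3.7864 × 10⁻³ rad s⁻¹ → T = 2π/N = 1.6594 × 10³ s = 27.657 min ≈ 27.7 min.

27.7 min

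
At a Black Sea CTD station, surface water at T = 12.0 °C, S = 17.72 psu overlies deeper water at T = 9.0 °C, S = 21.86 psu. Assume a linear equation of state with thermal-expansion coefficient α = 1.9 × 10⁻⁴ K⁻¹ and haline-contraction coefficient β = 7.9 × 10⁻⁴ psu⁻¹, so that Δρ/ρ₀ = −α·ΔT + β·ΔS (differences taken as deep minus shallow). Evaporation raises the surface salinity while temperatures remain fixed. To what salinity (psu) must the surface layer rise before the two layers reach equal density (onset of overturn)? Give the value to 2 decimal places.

22.58 psu

Neutral buoyancy requires −α(T_deep − T_surf) + β(S_deep − S_surf′) = 0.
S_surf′ = S_deep − (α/β)·ΔT = 21.86 − (1.9 × 10⁻⁴/7.9 × 10⁻⁴)·(-3.0) = 22.5815 psu.
Increase required: 22.5815 − 17.72 = 4.8615 psu.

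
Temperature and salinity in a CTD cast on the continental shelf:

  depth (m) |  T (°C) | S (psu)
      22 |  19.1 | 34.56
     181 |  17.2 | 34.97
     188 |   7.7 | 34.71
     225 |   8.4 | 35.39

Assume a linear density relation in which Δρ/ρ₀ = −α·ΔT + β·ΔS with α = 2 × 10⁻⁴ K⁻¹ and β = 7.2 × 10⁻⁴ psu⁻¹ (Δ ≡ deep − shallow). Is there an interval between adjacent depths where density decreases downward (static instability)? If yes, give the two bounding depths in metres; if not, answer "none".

none

Evaluate Δρ/ρ₀ = −αΔT + βΔS across each adjacent pair:
  22–181 m: −αΔT+βΔS = −(2 × 10⁻⁴)(-1.9)+(7.2 × 10⁻⁴)(+0.41) = 6.8 × 10⁻⁴ → stable
  181–188 m: −αΔT+βΔS = −(2 × 10⁻⁴)(-9.5)+(7.2 × 10⁻⁴)(-0.26) = 1.7 × 10⁻³ → stable
  188–225 m: −αΔT+βΔS = −(2 × 10⁻⁴)(+0.7)+(7.2 × 10⁻⁴)(+0.68) = 3.5 × 10⁻⁴ → stable
Every interval has Δρ > 0: the column is stably stratified throughout.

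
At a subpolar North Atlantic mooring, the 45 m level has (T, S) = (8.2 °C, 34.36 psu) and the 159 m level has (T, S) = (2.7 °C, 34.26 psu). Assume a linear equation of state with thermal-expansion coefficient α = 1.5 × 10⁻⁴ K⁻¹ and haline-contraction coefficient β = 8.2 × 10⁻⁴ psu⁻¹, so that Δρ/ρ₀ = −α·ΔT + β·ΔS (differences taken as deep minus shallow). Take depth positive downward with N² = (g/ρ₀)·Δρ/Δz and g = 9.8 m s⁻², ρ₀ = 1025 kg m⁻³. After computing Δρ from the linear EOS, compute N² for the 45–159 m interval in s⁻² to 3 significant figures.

6.39 × 10⁻⁵ s⁻²

ΔT = -5.5 K, ΔS = -0.10 psu (deep − shallow).
Δρ/ρ₀ = −αΔT + βΔS = 8.25 × 10⁻⁴ − 8.20 × 10⁻⁵ = 7.43 × 10⁻⁴, so Δρ ≈ 0.7616 kg m⁻³.
N² = (g/ρ₀)·Δρ/Δz = g·(Δρ/ρ₀)/Δz = 9.8 × 7.43 × 10⁻⁴ / 114 = 6.3872 × 10⁻⁵ s⁻² ≈ 6.39 × 10⁻⁵ s⁻².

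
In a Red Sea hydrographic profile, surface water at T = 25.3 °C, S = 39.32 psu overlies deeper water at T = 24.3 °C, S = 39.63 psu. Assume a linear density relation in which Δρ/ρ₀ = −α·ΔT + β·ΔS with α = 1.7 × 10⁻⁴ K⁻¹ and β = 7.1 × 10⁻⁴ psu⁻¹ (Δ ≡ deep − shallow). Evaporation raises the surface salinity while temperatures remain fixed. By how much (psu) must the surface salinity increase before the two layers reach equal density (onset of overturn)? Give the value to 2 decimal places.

Neutral buoyancy requires −α(T_deep − T_surf) + β(S_deep − S_surf′) = 0.
S_surf′ = S_deep − (α/β)·ΔT = 39.63 − (1.7 × 10⁻⁴/7.1 × 10⁻⁴)·(-1.0) = 39.8694 psu.
Increase required: 39.8694 − 39.32 = 0.5494 psu.

0.55 psu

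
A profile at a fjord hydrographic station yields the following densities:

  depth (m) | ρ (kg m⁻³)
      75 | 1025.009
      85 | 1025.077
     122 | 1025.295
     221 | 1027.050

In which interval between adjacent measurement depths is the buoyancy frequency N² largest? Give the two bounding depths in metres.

122–221 m

Compute the density gradient over each adjacent pair:
  75–85 m: Δρ/Δz = 0.068/10 = 6.8 × 10⁻³ kg m⁻⁴
  85–122 m: Δρ/Δz = 0.218/37 = 5.9 × 10⁻³ kg m⁻⁴
  122–221 m: Δρ/Δz = 1.755/99 = 0.018 kg m⁻⁴
The largest gradient is in the 122–221 m interval — the pycnocline.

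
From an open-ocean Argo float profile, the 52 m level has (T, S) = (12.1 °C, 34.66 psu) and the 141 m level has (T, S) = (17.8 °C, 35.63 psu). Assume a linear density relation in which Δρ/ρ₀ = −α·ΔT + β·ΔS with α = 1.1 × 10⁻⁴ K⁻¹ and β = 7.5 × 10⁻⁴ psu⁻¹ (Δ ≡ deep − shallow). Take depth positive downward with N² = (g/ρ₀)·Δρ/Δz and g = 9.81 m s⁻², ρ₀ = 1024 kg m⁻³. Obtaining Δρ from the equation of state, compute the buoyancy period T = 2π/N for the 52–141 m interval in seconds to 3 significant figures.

1.89 × 10³ s

ΔT = +5.7 K, ΔS = +0.97 psu (deep − shallow).
Δρ/ρ₀ = −αΔT + βΔS = -6.27 × 10⁻⁴ + 7.275 × 10⁻⁴ = 1.005 × 10⁻⁴, so Δρ ≈ 0.1029 kg m⁻³.
N² = (g/ρ₀)·Δρ/Δz = g·(Δρ/ρ₀)/Δz = 9.81 × 1.005 × 10⁻⁴ / 89 = 1.1078 × 10⁻⁵ s⁻².
N = √(1.1078 × 10⁻⁵) = 3.3284 × 10⁻³ rad s⁻¹ → T = 2π/N = 1.8877 × 10³ s ≈ 1.89 × 10³ s.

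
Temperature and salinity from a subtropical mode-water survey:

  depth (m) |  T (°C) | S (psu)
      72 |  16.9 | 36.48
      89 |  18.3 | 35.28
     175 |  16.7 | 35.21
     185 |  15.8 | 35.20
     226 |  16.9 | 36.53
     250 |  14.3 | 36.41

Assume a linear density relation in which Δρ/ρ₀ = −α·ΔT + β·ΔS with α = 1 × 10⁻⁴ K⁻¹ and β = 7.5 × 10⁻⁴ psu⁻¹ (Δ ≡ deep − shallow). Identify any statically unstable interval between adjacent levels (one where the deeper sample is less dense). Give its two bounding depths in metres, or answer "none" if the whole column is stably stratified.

72–89 m

Evaluate Δρ/ρ₀ = −αΔT + βΔS across each adjacent pair:
  72–89 m: −αΔT+βΔS = −(1 × 10⁻⁴)(+1.4)+(7.5 × 10⁻⁴)(-1.20) = -1.0 × 10⁻³ → UNSTABLE
  89–175 m: −αΔT+βΔS = −(1 × 10⁻⁴)(-1.6)+(7.5 × 10⁻⁴)(-0.07) = 1.1 × 10⁻⁴ → stable
  175–185 m: −αΔT+βΔS = −(1 × 10⁻⁴)(-0.9)+(7.5 × 10⁻⁴)(-0.01) = 8.2 × 10⁻⁵ → stable
  185–226 m: −αΔT+βΔS = −(1 × 10⁻⁴)(+1.1)+(7.5 × 10⁻⁴)(+1.33) = 8.9 × 10⁻⁴ → stable
  226–250 m: −αΔT+βΔS = −(1 × 10⁻⁴)(-2.6)+(7.5 × 10⁻⁴)(-0.12) = 1.7 × 10⁻⁴ → stable
The 72–89 m interval has Δρ < 0: lighter water underlies denser water.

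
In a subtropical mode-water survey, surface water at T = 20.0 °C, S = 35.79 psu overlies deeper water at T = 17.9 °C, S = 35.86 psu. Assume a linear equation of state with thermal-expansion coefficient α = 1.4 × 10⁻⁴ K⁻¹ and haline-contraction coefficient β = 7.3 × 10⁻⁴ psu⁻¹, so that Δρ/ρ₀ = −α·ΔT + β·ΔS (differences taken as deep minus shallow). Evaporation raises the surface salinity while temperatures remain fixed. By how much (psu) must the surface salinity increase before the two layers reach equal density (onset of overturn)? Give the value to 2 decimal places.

0.47 psu

Neutral buoyancy requires −α(T_deep − T_surf) + β(S_deep − S_surf′) = 0.
S_surf′ = S_deep − (α/β)·ΔT = 35.86 − (1.4 × 10⁻⁴/7.3 × 10⁻⁴)·(-2.1) = 36.2627 psu.
Increase required: 36.2627 − 35.79 = 0.4727 psu.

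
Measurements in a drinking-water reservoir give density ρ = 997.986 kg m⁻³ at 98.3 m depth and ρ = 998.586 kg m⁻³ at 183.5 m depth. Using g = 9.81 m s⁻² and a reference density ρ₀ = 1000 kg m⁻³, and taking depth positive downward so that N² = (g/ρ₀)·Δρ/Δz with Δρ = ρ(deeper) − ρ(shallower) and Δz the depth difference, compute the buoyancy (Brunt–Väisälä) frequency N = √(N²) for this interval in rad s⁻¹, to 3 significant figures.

Δρ = 998.586 − 997.986 = 0.600 kg m⁻³ over Δz = 183.5 − 98.3 = 85.2 m.
N² = (9.81/1000) × (0.600/85.2) = 6.9085 × 10⁻⁵ s⁻².
N = √(6.9085 × 10⁻⁵) = 8.3117 × 10⁻³ rad s⁻¹ ≈ 8.31 × 10⁻³ rad s⁻¹.
N² > 0, so the interval is statically stable.

8.31 × 10⁻³ rad s⁻¹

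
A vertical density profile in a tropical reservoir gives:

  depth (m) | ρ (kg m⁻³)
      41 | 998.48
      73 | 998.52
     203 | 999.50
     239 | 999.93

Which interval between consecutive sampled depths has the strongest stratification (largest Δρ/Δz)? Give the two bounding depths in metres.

203–239 m

Compute the density gradient over each adjacent pair:
  41–73 m: Δρ/Δz = 0.04/32 = 1.3 × 10⁻³ kg m⁻⁴
  73–203 m: Δρ/Δz = 0.98/130 = 7.5 × 10⁻³ kg m⁻⁴
  203–239 m: Δρ/Δz = 0.43/36 = 0.012 kg m⁻⁴
The largest gradient is in the 203–239 m interval — the pycnocline.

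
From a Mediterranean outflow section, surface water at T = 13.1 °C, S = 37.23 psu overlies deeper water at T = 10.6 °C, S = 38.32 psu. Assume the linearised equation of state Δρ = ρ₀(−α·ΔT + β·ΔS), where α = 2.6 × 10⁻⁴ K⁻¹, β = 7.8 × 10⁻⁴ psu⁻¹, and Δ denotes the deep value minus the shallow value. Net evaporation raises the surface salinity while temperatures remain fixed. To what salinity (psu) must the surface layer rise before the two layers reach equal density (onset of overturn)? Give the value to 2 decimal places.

39.15 psu

Neutral buoyancy requires −α(T_deep − T_surf) + β(S_deep − S_surf′) = 0.
S_surf′ = S_deep − (α/β)·ΔT = 38.32 − (2.6 × 10⁻⁴/7.8 × 10⁻⁴)·(-2.5) = 39.1533 psu.
Increase required: 39.1533 − 37.23 = 1.9233 psu.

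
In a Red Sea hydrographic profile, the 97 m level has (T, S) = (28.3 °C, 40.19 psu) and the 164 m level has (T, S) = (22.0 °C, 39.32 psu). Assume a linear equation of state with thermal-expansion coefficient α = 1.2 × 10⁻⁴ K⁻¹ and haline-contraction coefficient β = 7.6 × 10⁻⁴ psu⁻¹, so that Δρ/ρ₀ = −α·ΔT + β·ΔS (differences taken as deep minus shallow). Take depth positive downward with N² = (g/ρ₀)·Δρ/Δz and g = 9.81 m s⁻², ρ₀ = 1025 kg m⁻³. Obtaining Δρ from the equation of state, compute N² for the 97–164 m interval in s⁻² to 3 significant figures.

ΔT = -6.3 K, ΔS = -0.87 psu (deep − shallow).
Δρ/ρ₀ = −αΔT + βΔS = 7.56 × 10⁻⁴ − 6.612 × 10⁻⁴ = 9.48 × 10⁻⁵, so Δρ ≈ 0.09717 kg m⁻³.
N² = (g/ρ₀)·Δρ/Δz = g·(Δρ/ρ₀)/Δz = 9.81 × 9.48 × 10⁻⁵ / 67 = 1.3880 × 10⁻⁵ s⁻² ≈ 1.39 × 10⁻⁵ s⁻².

1.39 × 10⁻⁵ s⁻²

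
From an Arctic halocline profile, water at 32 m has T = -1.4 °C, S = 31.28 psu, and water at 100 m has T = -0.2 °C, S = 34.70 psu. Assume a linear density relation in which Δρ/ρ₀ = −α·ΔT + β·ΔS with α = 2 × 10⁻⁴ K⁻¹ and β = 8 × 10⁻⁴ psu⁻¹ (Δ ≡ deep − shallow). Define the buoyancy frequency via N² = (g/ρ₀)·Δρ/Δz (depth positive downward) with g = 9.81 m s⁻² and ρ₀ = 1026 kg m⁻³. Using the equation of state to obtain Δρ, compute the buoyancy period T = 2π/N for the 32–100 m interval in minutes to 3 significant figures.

5.52 min

ΔT = +1.2 K, ΔS = +3.42 psu (deep − shallow).
Δρ/ρ₀ = −αΔT + βΔS = -2.40 × 10⁻⁴ + 2.736 × 10⁻³ = 2.496 × 10⁻³, so Δρ ≈ 2.561 kg m⁻³.
N² = (g/ρ₀)·Δρ/Δz = g·(Δρ/ρ₀)/Δz = 9.81 × 2.496 × 10⁻³ / 68 = 3.6008 × 10⁻⁴ s⁻².
N = √(3.6008 × 10⁻⁴) = 0.018976 rad s⁻¹ → T = 2π/N = 331.11 s = 5.5185 min ≈ 5.52 min.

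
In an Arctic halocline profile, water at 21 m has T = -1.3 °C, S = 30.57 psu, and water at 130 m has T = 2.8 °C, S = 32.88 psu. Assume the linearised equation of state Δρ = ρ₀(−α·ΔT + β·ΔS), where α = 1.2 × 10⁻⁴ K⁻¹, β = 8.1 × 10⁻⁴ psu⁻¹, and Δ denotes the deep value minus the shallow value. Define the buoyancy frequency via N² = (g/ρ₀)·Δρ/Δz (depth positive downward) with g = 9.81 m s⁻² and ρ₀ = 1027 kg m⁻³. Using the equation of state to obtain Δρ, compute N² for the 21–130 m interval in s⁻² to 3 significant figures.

1.24 × 10⁻⁴ s⁻²

ΔT = +4.1 K, ΔS = +2.31 psu (deep − shallow).
Δρ/ρ₀ = −αΔT + βΔS = -4.92 × 10⁻⁴ + 1.8711 × 10⁻³ = 1.3791 × 10⁻³, so Δρ ≈ 1.416 kg m⁻³.
N² = (g/ρ₀)·Δρ/Δz = g·(Δρ/ρ₀)/Δz = 9.81 × 1.3791 × 10⁻³ / 109 = 1.2412 × 10⁻⁴ s⁻² ≈ 1.24 × 10⁻⁴ s⁻².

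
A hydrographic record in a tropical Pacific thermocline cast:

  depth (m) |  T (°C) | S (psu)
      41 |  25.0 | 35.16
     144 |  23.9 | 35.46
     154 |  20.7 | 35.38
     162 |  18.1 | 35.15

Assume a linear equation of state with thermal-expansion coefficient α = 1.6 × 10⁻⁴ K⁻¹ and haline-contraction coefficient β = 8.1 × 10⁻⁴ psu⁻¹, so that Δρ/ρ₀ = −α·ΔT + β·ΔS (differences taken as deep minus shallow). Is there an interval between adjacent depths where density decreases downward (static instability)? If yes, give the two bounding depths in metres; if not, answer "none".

none

Evaluate Δρ/ρ₀ = −αΔT + βΔS across each adjacent pair:
  41–144 m: −αΔT+βΔS = −(1.6 × 10⁻⁴)(-1.1)+(8.1 × 10⁻⁴)(+0.30) = 4.2 × 10⁻⁴ → stable
  144–154 m: −αΔT+βΔS = −(1.6 × 10⁻⁴)(-3.2)+(8.1 × 10⁻⁴)(-0.08) = 4.5 × 10⁻⁴ → stable
  154–162 m: −αΔT+βΔS = −(1.6 × 10⁻⁴)(-2.6)+(8.1 × 10⁻⁴)(-0.23) = 2.3 × 10⁻⁴ → stable
Every interval has Δρ > 0: the column is stably stratified throughout.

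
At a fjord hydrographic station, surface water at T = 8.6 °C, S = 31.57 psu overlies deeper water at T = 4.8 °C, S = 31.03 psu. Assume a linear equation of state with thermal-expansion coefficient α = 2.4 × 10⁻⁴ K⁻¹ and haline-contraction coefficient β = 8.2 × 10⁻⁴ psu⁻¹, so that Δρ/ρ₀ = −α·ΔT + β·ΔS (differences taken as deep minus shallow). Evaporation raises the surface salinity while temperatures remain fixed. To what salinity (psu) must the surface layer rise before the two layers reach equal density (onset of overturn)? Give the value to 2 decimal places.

Neutral buoyancy requires −α(T_deep − T_surf) + β(S_deep − S_surf′) = 0.
S_surf′ = S_deep − (α/β)·ΔT = 31.03 − (2.4 × 10⁻⁴/8.2 × 10⁻⁴)·(-3.8) = 32.1422 psu.
Increase required: 32.1422 − 31.57 = 0.5722 psu.

32.14 psu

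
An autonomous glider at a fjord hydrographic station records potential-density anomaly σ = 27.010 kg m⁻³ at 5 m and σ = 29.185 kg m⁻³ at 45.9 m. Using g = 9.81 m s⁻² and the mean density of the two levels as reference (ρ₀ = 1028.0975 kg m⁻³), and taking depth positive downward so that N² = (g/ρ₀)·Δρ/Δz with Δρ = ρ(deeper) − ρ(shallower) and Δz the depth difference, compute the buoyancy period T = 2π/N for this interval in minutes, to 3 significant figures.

Δρ = 1029.185 − 1027.010 = 2.175 kg m⁻³ over Δz = 45.9 − 5 = 40.9 m.
N² = (9.81/1028.0975) × (2.175/40.9) = 5.0742 × 10⁻⁴ s⁻².
N = √(5.0742 × 10⁻⁴) = 0.022526 rad s⁻¹, so T = 2π/N = 278.93 s = 4.6488 min ≈ 4.65 min.
N² > 0, so the interval is statically stable.

4.65 min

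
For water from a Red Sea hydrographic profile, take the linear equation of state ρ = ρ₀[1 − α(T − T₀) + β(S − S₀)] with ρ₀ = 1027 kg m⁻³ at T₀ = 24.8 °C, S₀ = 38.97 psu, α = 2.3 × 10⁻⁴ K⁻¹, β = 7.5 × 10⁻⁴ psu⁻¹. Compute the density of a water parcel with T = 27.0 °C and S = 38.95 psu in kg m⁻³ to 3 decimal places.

T − T₀ = +2.2 K, S − S₀ = -0.02 psu.
Bracket = 1 − α·(+2.2) + β·(-0.02) = 1 + (-5.21 × 10⁻⁴) = 0.9994790.
ρ = 1027 × 0.9994790 = 1026.465 kg m⁻³.

1026.465 kg m⁻³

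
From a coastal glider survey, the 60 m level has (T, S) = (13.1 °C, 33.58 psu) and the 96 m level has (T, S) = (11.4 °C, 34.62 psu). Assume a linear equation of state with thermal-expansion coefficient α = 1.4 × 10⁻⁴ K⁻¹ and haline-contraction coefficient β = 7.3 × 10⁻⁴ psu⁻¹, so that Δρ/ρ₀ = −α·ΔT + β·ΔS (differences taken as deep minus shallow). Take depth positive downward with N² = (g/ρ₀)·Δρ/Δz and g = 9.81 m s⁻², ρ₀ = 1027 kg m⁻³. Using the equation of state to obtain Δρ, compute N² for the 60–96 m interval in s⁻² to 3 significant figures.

ΔT = -1.7 K, ΔS = +1.04 psu (deep − shallow).
Δρ/ρ₀ = −αΔT + βΔS = 2.38 × 10⁻⁴ + 7.592 × 10⁻⁴ = 9.972 × 10⁻⁴, so Δρ ≈ 1.024 kg m⁻³.
N² = (g/ρ₀)·Δρ/Δz = g·(Δρ/ρ₀)/Δz = 9.81 × 9.972 × 10⁻⁴ / 36 = 2.7174 × 10⁻⁴ s⁻² ≈ 2.72 × 10⁻⁴ s⁻².

2.72 × 10⁻⁴ s⁻²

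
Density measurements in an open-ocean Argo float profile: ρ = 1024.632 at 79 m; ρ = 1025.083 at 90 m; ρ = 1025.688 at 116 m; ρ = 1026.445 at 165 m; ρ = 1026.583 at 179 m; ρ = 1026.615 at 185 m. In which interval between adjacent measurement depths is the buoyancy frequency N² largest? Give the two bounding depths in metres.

Compute the density gradient over each adjacent pair:
  79–90 m: Δρ/Δz = 0.451/11 = 0.041 kg m⁻⁴
  90–116 m: Δρ/Δz = 0.605/26 = 0.023 kg m⁻⁴
  116–165 m: Δρ/Δz = 0.757/49 = 0.015 kg m⁻⁴
  165–179 m: Δρ/Δz = 0.138/14 = 9.9 × 10⁻³ kg m⁻⁴
  179–185 m: Δρ/Δz = 0.032/6 = 5.3 × 10⁻³ kg m⁻⁴
The largest gradient is in the 79–90 m interval — the pycnocline.

79–90 m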